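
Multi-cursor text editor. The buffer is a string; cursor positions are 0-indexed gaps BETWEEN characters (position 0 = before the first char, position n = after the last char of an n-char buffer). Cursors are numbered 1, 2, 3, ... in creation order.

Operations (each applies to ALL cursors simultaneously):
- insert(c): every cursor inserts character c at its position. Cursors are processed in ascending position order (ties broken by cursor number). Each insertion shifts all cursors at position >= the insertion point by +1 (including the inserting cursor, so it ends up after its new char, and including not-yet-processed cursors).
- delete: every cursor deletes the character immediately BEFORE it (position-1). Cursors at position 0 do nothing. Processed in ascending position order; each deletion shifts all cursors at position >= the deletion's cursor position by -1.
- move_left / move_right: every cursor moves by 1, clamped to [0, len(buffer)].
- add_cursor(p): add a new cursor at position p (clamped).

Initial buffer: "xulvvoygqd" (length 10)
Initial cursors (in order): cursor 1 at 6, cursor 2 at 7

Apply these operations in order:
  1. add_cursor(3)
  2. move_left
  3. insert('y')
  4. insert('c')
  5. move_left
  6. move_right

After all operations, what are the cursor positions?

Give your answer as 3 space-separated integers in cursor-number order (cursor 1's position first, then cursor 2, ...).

Answer: 9 12 4

Derivation:
After op 1 (add_cursor(3)): buffer="xulvvoygqd" (len 10), cursors c3@3 c1@6 c2@7, authorship ..........
After op 2 (move_left): buffer="xulvvoygqd" (len 10), cursors c3@2 c1@5 c2@6, authorship ..........
After op 3 (insert('y')): buffer="xuylvvyoyygqd" (len 13), cursors c3@3 c1@7 c2@9, authorship ..3...1.2....
After op 4 (insert('c')): buffer="xuyclvvycoycygqd" (len 16), cursors c3@4 c1@9 c2@12, authorship ..33...11.22....
After op 5 (move_left): buffer="xuyclvvycoycygqd" (len 16), cursors c3@3 c1@8 c2@11, authorship ..33...11.22....
After op 6 (move_right): buffer="xuyclvvycoycygqd" (len 16), cursors c3@4 c1@9 c2@12, authorship ..33...11.22....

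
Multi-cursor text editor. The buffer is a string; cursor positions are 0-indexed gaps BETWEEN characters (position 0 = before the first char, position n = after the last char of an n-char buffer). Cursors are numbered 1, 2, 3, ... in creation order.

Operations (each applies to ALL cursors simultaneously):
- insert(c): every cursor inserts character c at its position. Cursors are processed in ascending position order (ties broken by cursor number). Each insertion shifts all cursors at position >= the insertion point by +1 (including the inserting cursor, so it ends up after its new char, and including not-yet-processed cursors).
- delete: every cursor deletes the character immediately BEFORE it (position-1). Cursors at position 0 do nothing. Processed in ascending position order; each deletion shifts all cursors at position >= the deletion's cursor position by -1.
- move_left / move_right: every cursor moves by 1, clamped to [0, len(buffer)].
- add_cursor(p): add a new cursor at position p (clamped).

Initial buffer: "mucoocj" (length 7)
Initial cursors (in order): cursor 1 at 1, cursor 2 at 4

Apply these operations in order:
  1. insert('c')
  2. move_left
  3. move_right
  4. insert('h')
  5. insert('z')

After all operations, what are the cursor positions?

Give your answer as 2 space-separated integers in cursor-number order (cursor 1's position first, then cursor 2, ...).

Answer: 4 10

Derivation:
After op 1 (insert('c')): buffer="mcucococj" (len 9), cursors c1@2 c2@6, authorship .1...2...
After op 2 (move_left): buffer="mcucococj" (len 9), cursors c1@1 c2@5, authorship .1...2...
After op 3 (move_right): buffer="mcucococj" (len 9), cursors c1@2 c2@6, authorship .1...2...
After op 4 (insert('h')): buffer="mchucochocj" (len 11), cursors c1@3 c2@8, authorship .11...22...
After op 5 (insert('z')): buffer="mchzucochzocj" (len 13), cursors c1@4 c2@10, authorship .111...222...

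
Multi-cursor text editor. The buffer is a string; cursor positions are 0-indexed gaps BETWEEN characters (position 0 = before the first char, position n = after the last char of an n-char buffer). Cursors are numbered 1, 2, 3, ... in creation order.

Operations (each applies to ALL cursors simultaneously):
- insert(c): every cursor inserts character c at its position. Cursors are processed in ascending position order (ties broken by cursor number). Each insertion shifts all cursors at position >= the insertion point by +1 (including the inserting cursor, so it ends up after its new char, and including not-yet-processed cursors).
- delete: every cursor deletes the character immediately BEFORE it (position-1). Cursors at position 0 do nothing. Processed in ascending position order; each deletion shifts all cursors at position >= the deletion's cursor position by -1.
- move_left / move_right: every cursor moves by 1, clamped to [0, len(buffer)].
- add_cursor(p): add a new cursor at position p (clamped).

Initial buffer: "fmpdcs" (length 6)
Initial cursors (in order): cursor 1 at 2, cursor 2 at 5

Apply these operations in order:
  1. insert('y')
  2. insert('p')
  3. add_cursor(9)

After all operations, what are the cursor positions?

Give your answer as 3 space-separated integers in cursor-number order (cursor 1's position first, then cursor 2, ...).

After op 1 (insert('y')): buffer="fmypdcys" (len 8), cursors c1@3 c2@7, authorship ..1...2.
After op 2 (insert('p')): buffer="fmyppdcyps" (len 10), cursors c1@4 c2@9, authorship ..11...22.
After op 3 (add_cursor(9)): buffer="fmyppdcyps" (len 10), cursors c1@4 c2@9 c3@9, authorship ..11...22.

Answer: 4 9 9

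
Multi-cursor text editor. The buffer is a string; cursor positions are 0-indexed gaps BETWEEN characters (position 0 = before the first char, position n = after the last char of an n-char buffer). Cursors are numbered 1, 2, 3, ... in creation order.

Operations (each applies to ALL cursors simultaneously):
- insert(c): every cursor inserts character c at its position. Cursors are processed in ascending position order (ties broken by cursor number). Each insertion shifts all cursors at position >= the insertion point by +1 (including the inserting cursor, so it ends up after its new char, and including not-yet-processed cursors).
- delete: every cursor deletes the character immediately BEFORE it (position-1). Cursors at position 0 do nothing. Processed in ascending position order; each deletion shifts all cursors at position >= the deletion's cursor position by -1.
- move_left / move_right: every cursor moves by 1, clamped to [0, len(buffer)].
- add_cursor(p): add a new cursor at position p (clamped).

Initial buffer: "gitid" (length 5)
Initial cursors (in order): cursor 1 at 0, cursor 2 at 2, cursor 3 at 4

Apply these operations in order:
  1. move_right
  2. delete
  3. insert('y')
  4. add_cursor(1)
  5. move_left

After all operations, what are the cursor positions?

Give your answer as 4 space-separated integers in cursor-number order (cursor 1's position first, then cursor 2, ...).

Answer: 0 2 4 0

Derivation:
After op 1 (move_right): buffer="gitid" (len 5), cursors c1@1 c2@3 c3@5, authorship .....
After op 2 (delete): buffer="ii" (len 2), cursors c1@0 c2@1 c3@2, authorship ..
After op 3 (insert('y')): buffer="yiyiy" (len 5), cursors c1@1 c2@3 c3@5, authorship 1.2.3
After op 4 (add_cursor(1)): buffer="yiyiy" (len 5), cursors c1@1 c4@1 c2@3 c3@5, authorship 1.2.3
After op 5 (move_left): buffer="yiyiy" (len 5), cursors c1@0 c4@0 c2@2 c3@4, authorship 1.2.3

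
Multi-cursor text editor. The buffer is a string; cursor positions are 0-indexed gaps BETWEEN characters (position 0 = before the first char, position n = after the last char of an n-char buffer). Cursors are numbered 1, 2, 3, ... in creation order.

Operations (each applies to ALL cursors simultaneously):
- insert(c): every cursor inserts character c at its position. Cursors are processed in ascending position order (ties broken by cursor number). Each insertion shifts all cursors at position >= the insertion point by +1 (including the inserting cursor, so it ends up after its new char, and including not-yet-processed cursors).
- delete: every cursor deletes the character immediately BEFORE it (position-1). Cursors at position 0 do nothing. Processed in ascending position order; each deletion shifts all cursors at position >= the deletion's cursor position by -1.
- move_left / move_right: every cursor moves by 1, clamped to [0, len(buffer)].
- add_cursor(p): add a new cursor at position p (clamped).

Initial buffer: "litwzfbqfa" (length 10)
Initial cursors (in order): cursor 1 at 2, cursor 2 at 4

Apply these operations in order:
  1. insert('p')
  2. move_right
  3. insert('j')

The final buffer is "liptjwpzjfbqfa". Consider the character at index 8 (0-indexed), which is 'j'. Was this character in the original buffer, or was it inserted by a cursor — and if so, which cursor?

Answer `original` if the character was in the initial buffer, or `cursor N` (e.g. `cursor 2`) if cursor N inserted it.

Answer: cursor 2

Derivation:
After op 1 (insert('p')): buffer="liptwpzfbqfa" (len 12), cursors c1@3 c2@6, authorship ..1..2......
After op 2 (move_right): buffer="liptwpzfbqfa" (len 12), cursors c1@4 c2@7, authorship ..1..2......
After op 3 (insert('j')): buffer="liptjwpzjfbqfa" (len 14), cursors c1@5 c2@9, authorship ..1.1.2.2.....
Authorship (.=original, N=cursor N): . . 1 . 1 . 2 . 2 . . . . .
Index 8: author = 2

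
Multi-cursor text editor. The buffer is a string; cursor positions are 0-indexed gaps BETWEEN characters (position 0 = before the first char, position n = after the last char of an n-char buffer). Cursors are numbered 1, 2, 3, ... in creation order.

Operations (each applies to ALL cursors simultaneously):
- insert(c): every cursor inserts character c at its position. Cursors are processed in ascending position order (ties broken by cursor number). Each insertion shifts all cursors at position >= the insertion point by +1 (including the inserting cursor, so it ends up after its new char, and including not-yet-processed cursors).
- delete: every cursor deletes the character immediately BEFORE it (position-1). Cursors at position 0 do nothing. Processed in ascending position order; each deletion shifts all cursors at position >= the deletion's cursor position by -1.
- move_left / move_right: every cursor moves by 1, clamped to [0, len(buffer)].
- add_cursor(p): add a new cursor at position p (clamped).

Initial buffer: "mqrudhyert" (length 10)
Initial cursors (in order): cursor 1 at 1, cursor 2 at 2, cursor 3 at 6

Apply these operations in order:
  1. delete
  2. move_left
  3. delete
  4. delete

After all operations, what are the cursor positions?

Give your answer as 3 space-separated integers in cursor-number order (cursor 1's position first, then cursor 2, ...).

After op 1 (delete): buffer="rudyert" (len 7), cursors c1@0 c2@0 c3@3, authorship .......
After op 2 (move_left): buffer="rudyert" (len 7), cursors c1@0 c2@0 c3@2, authorship .......
After op 3 (delete): buffer="rdyert" (len 6), cursors c1@0 c2@0 c3@1, authorship ......
After op 4 (delete): buffer="dyert" (len 5), cursors c1@0 c2@0 c3@0, authorship .....

Answer: 0 0 0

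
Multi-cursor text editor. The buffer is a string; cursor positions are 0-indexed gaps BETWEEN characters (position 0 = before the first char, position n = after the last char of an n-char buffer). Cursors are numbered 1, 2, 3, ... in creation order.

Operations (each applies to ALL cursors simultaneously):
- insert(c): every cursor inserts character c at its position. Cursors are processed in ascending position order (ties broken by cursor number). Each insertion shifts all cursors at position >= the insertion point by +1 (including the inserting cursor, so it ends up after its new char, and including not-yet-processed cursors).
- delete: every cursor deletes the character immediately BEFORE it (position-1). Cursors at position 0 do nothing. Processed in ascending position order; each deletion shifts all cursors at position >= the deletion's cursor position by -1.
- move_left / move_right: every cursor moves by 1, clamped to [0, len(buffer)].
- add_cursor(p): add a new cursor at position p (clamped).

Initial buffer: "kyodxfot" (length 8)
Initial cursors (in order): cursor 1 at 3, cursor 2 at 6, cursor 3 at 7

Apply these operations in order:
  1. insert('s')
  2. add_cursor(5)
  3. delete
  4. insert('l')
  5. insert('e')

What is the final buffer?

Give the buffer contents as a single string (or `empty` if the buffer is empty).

After op 1 (insert('s')): buffer="kyosdxfsost" (len 11), cursors c1@4 c2@8 c3@10, authorship ...1...2.3.
After op 2 (add_cursor(5)): buffer="kyosdxfsost" (len 11), cursors c1@4 c4@5 c2@8 c3@10, authorship ...1...2.3.
After op 3 (delete): buffer="kyoxfot" (len 7), cursors c1@3 c4@3 c2@5 c3@6, authorship .......
After op 4 (insert('l')): buffer="kyollxflolt" (len 11), cursors c1@5 c4@5 c2@8 c3@10, authorship ...14..2.3.
After op 5 (insert('e')): buffer="kyolleexfleolet" (len 15), cursors c1@7 c4@7 c2@11 c3@14, authorship ...1414..22.33.

Answer: kyolleexfleolet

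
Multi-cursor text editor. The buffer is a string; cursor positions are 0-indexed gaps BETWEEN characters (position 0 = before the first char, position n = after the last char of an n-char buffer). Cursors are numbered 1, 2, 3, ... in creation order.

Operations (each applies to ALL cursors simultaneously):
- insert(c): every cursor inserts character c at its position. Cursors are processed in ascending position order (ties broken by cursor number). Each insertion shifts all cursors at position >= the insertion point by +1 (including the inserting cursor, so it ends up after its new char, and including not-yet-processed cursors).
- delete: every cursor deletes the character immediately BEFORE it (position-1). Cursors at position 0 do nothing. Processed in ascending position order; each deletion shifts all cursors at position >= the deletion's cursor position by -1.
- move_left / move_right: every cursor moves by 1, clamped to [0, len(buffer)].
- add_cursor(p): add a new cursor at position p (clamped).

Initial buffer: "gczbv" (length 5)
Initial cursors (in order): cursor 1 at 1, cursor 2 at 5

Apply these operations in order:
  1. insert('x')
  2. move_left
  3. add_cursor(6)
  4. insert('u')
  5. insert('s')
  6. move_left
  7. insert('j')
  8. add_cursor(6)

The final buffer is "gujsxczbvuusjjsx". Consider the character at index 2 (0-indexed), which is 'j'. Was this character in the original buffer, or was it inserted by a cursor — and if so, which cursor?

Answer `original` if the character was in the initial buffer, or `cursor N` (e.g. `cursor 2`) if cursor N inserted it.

After op 1 (insert('x')): buffer="gxczbvx" (len 7), cursors c1@2 c2@7, authorship .1....2
After op 2 (move_left): buffer="gxczbvx" (len 7), cursors c1@1 c2@6, authorship .1....2
After op 3 (add_cursor(6)): buffer="gxczbvx" (len 7), cursors c1@1 c2@6 c3@6, authorship .1....2
After op 4 (insert('u')): buffer="guxczbvuux" (len 10), cursors c1@2 c2@9 c3@9, authorship .11....232
After op 5 (insert('s')): buffer="gusxczbvuussx" (len 13), cursors c1@3 c2@12 c3@12, authorship .111....23232
After op 6 (move_left): buffer="gusxczbvuussx" (len 13), cursors c1@2 c2@11 c3@11, authorship .111....23232
After op 7 (insert('j')): buffer="gujsxczbvuusjjsx" (len 16), cursors c1@3 c2@14 c3@14, authorship .1111....2322332
After op 8 (add_cursor(6)): buffer="gujsxczbvuusjjsx" (len 16), cursors c1@3 c4@6 c2@14 c3@14, authorship .1111....2322332
Authorship (.=original, N=cursor N): . 1 1 1 1 . . . . 2 3 2 2 3 3 2
Index 2: author = 1

Answer: cursor 1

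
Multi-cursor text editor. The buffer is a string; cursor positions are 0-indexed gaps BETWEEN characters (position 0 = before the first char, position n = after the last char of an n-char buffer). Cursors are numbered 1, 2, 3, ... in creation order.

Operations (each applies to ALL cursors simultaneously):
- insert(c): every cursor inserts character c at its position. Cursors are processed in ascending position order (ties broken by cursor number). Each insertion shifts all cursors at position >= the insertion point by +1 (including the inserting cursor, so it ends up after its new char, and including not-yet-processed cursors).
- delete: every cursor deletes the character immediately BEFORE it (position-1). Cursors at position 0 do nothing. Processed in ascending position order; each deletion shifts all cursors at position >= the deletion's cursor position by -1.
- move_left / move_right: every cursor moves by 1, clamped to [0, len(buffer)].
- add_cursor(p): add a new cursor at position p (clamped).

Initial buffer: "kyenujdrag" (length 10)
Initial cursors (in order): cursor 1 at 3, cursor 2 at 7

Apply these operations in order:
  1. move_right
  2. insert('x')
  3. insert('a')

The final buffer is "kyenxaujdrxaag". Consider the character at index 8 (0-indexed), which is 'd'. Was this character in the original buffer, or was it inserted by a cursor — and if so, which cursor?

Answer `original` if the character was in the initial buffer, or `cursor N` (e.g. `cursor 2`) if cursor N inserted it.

After op 1 (move_right): buffer="kyenujdrag" (len 10), cursors c1@4 c2@8, authorship ..........
After op 2 (insert('x')): buffer="kyenxujdrxag" (len 12), cursors c1@5 c2@10, authorship ....1....2..
After op 3 (insert('a')): buffer="kyenxaujdrxaag" (len 14), cursors c1@6 c2@12, authorship ....11....22..
Authorship (.=original, N=cursor N): . . . . 1 1 . . . . 2 2 . .
Index 8: author = original

Answer: original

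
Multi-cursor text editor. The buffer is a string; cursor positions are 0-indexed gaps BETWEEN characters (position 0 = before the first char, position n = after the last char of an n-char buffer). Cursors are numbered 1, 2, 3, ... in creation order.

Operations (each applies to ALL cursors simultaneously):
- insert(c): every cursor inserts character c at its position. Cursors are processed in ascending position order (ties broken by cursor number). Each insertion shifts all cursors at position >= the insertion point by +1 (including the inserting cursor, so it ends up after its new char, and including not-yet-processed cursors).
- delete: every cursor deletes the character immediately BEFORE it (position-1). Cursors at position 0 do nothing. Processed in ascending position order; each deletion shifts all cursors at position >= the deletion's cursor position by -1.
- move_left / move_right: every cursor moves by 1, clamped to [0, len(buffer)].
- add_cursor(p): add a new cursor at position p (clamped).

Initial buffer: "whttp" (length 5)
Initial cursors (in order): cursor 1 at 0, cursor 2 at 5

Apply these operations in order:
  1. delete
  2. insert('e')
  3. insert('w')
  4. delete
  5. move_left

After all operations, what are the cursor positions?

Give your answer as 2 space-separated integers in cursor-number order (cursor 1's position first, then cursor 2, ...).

After op 1 (delete): buffer="whtt" (len 4), cursors c1@0 c2@4, authorship ....
After op 2 (insert('e')): buffer="ewhtte" (len 6), cursors c1@1 c2@6, authorship 1....2
After op 3 (insert('w')): buffer="ewwhttew" (len 8), cursors c1@2 c2@8, authorship 11....22
After op 4 (delete): buffer="ewhtte" (len 6), cursors c1@1 c2@6, authorship 1....2
After op 5 (move_left): buffer="ewhtte" (len 6), cursors c1@0 c2@5, authorship 1....2

Answer: 0 5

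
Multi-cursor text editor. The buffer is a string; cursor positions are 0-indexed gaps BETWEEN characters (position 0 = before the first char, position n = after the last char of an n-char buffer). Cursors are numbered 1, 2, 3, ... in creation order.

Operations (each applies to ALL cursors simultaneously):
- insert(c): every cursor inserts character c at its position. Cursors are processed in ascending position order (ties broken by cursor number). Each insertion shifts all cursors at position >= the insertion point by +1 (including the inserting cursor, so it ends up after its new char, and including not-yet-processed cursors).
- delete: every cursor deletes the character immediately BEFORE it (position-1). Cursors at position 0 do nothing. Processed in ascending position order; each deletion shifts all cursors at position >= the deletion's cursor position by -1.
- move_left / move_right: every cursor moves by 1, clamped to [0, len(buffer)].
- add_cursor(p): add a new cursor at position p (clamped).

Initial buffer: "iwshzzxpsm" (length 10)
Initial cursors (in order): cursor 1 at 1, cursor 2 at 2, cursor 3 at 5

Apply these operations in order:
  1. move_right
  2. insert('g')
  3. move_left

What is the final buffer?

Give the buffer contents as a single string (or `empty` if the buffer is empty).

Answer: iwgsghzzgxpsm

Derivation:
After op 1 (move_right): buffer="iwshzzxpsm" (len 10), cursors c1@2 c2@3 c3@6, authorship ..........
After op 2 (insert('g')): buffer="iwgsghzzgxpsm" (len 13), cursors c1@3 c2@5 c3@9, authorship ..1.2...3....
After op 3 (move_left): buffer="iwgsghzzgxpsm" (len 13), cursors c1@2 c2@4 c3@8, authorship ..1.2...3....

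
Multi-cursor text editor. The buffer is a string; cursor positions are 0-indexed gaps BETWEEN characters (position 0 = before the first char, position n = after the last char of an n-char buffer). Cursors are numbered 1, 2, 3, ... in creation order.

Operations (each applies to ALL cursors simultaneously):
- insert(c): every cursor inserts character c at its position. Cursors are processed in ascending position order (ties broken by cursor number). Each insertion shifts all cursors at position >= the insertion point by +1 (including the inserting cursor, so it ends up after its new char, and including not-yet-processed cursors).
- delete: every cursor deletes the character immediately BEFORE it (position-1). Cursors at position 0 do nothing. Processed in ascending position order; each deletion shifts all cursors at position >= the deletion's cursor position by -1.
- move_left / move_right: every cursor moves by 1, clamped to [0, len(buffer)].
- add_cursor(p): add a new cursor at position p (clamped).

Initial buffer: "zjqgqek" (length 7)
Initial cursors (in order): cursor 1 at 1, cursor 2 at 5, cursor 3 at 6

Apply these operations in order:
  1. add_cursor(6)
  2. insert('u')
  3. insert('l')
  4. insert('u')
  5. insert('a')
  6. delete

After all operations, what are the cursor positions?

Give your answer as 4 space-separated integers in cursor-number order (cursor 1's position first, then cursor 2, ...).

Answer: 4 11 18 18

Derivation:
After op 1 (add_cursor(6)): buffer="zjqgqek" (len 7), cursors c1@1 c2@5 c3@6 c4@6, authorship .......
After op 2 (insert('u')): buffer="zujqgqueuuk" (len 11), cursors c1@2 c2@7 c3@10 c4@10, authorship .1....2.34.
After op 3 (insert('l')): buffer="zuljqgquleuullk" (len 15), cursors c1@3 c2@9 c3@14 c4@14, authorship .11....22.3434.
After op 4 (insert('u')): buffer="zulujqgqulueuulluuk" (len 19), cursors c1@4 c2@11 c3@18 c4@18, authorship .111....222.343434.
After op 5 (insert('a')): buffer="zuluajqgquluaeuulluuaak" (len 23), cursors c1@5 c2@13 c3@22 c4@22, authorship .1111....2222.34343434.
After op 6 (delete): buffer="zulujqgqulueuulluuk" (len 19), cursors c1@4 c2@11 c3@18 c4@18, authorship .111....222.343434.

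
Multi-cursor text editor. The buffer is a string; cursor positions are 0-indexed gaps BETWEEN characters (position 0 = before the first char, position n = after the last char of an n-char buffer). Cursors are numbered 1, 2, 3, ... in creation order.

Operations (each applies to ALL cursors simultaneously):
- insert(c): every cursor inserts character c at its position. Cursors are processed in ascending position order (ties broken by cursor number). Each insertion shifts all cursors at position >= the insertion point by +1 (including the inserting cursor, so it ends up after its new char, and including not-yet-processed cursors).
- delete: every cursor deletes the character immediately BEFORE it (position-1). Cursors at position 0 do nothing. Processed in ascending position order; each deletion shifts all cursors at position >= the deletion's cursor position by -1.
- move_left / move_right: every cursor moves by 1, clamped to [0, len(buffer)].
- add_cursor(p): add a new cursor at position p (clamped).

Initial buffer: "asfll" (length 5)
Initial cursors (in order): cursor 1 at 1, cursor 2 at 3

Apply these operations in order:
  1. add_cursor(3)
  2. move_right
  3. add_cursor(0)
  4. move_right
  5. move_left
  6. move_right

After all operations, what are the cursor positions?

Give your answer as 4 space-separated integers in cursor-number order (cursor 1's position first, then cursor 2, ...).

Answer: 3 5 5 1

Derivation:
After op 1 (add_cursor(3)): buffer="asfll" (len 5), cursors c1@1 c2@3 c3@3, authorship .....
After op 2 (move_right): buffer="asfll" (len 5), cursors c1@2 c2@4 c3@4, authorship .....
After op 3 (add_cursor(0)): buffer="asfll" (len 5), cursors c4@0 c1@2 c2@4 c3@4, authorship .....
After op 4 (move_right): buffer="asfll" (len 5), cursors c4@1 c1@3 c2@5 c3@5, authorship .....
After op 5 (move_left): buffer="asfll" (len 5), cursors c4@0 c1@2 c2@4 c3@4, authorship .....
After op 6 (move_right): buffer="asfll" (len 5), cursors c4@1 c1@3 c2@5 c3@5, authorship .....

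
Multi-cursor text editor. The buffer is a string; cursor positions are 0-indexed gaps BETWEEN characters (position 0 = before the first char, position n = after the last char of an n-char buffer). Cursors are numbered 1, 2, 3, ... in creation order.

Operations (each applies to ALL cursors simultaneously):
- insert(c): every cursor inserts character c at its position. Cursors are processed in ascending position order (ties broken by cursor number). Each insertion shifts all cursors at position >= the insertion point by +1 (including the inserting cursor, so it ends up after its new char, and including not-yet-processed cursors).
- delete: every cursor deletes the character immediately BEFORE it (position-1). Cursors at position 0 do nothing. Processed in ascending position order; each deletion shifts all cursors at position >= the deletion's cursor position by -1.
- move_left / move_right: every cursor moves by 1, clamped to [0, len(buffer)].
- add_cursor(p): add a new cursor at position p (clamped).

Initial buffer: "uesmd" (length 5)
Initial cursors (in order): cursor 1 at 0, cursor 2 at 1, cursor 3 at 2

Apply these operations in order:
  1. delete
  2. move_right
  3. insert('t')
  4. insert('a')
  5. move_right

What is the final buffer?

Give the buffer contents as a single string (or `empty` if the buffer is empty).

Answer: stttaaamd

Derivation:
After op 1 (delete): buffer="smd" (len 3), cursors c1@0 c2@0 c3@0, authorship ...
After op 2 (move_right): buffer="smd" (len 3), cursors c1@1 c2@1 c3@1, authorship ...
After op 3 (insert('t')): buffer="stttmd" (len 6), cursors c1@4 c2@4 c3@4, authorship .123..
After op 4 (insert('a')): buffer="stttaaamd" (len 9), cursors c1@7 c2@7 c3@7, authorship .123123..
After op 5 (move_right): buffer="stttaaamd" (len 9), cursors c1@8 c2@8 c3@8, authorship .123123..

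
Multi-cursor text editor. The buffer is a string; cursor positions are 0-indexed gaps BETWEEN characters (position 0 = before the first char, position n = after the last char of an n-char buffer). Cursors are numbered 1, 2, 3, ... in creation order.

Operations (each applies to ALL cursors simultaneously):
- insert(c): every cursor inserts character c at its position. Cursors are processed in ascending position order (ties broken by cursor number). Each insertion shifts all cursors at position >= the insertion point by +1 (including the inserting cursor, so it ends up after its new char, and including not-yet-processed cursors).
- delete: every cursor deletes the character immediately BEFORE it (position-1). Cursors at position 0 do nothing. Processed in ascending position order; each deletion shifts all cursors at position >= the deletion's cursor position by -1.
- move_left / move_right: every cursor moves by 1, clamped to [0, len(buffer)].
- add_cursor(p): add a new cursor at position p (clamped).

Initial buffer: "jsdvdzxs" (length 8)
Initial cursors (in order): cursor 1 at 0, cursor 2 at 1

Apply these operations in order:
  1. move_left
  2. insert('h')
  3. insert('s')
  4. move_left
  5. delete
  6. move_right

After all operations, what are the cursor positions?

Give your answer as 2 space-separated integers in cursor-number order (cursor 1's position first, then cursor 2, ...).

After op 1 (move_left): buffer="jsdvdzxs" (len 8), cursors c1@0 c2@0, authorship ........
After op 2 (insert('h')): buffer="hhjsdvdzxs" (len 10), cursors c1@2 c2@2, authorship 12........
After op 3 (insert('s')): buffer="hhssjsdvdzxs" (len 12), cursors c1@4 c2@4, authorship 1212........
After op 4 (move_left): buffer="hhssjsdvdzxs" (len 12), cursors c1@3 c2@3, authorship 1212........
After op 5 (delete): buffer="hsjsdvdzxs" (len 10), cursors c1@1 c2@1, authorship 12........
After op 6 (move_right): buffer="hsjsdvdzxs" (len 10), cursors c1@2 c2@2, authorship 12........

Answer: 2 2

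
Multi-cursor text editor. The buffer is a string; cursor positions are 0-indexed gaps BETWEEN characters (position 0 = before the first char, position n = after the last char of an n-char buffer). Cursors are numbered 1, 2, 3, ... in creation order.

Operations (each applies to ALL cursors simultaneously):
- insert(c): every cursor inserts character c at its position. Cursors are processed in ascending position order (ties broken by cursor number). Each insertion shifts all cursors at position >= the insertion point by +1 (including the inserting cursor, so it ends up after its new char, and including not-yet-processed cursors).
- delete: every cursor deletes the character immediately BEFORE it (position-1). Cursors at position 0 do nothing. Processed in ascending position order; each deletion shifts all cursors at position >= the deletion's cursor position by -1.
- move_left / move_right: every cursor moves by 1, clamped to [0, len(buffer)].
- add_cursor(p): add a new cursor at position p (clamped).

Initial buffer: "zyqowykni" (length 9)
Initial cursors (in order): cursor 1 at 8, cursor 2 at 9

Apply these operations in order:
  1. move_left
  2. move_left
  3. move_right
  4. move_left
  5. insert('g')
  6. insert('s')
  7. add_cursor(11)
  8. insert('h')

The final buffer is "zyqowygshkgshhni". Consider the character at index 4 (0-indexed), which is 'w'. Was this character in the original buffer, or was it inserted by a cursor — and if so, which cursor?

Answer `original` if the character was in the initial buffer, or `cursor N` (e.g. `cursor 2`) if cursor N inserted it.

Answer: original

Derivation:
After op 1 (move_left): buffer="zyqowykni" (len 9), cursors c1@7 c2@8, authorship .........
After op 2 (move_left): buffer="zyqowykni" (len 9), cursors c1@6 c2@7, authorship .........
After op 3 (move_right): buffer="zyqowykni" (len 9), cursors c1@7 c2@8, authorship .........
After op 4 (move_left): buffer="zyqowykni" (len 9), cursors c1@6 c2@7, authorship .........
After op 5 (insert('g')): buffer="zyqowygkgni" (len 11), cursors c1@7 c2@9, authorship ......1.2..
After op 6 (insert('s')): buffer="zyqowygskgsni" (len 13), cursors c1@8 c2@11, authorship ......11.22..
After op 7 (add_cursor(11)): buffer="zyqowygskgsni" (len 13), cursors c1@8 c2@11 c3@11, authorship ......11.22..
After op 8 (insert('h')): buffer="zyqowygshkgshhni" (len 16), cursors c1@9 c2@14 c3@14, authorship ......111.2223..
Authorship (.=original, N=cursor N): . . . . . . 1 1 1 . 2 2 2 3 . .
Index 4: author = original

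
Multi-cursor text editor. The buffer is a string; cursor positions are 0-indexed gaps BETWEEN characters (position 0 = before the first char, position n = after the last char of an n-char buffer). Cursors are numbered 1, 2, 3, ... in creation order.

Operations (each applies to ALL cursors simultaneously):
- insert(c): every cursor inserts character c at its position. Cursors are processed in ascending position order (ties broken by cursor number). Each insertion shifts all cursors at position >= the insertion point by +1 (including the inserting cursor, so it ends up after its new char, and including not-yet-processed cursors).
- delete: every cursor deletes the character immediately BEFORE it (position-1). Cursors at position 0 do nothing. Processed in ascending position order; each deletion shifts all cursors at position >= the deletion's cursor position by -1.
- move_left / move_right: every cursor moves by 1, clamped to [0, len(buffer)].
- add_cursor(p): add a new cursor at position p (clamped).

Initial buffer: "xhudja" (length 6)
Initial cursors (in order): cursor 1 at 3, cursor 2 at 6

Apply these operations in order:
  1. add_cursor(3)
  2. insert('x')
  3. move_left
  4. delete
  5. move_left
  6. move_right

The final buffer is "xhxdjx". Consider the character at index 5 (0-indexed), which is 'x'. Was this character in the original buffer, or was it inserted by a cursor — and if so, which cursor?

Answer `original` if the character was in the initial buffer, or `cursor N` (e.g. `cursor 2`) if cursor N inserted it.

Answer: cursor 2

Derivation:
After op 1 (add_cursor(3)): buffer="xhudja" (len 6), cursors c1@3 c3@3 c2@6, authorship ......
After op 2 (insert('x')): buffer="xhuxxdjax" (len 9), cursors c1@5 c3@5 c2@9, authorship ...13...2
After op 3 (move_left): buffer="xhuxxdjax" (len 9), cursors c1@4 c3@4 c2@8, authorship ...13...2
After op 4 (delete): buffer="xhxdjx" (len 6), cursors c1@2 c3@2 c2@5, authorship ..3..2
After op 5 (move_left): buffer="xhxdjx" (len 6), cursors c1@1 c3@1 c2@4, authorship ..3..2
After op 6 (move_right): buffer="xhxdjx" (len 6), cursors c1@2 c3@2 c2@5, authorship ..3..2
Authorship (.=original, N=cursor N): . . 3 . . 2
Index 5: author = 2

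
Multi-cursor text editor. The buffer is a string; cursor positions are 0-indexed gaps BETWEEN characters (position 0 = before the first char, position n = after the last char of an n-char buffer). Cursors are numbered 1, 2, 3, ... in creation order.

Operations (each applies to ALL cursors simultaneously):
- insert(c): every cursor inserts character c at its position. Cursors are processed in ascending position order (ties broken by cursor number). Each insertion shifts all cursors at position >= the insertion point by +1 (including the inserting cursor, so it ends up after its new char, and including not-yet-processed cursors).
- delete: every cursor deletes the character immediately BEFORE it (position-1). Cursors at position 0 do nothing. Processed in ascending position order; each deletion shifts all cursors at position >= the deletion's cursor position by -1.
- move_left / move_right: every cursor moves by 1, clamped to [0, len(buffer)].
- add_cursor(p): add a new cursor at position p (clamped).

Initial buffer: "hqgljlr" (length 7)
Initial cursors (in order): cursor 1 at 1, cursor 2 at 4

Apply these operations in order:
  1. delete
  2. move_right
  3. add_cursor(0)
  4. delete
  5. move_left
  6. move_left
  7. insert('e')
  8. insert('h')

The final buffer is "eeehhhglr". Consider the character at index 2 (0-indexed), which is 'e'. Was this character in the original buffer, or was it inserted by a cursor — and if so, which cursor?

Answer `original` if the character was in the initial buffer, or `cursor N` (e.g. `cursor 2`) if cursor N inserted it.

Answer: cursor 3

Derivation:
After op 1 (delete): buffer="qgjlr" (len 5), cursors c1@0 c2@2, authorship .....
After op 2 (move_right): buffer="qgjlr" (len 5), cursors c1@1 c2@3, authorship .....
After op 3 (add_cursor(0)): buffer="qgjlr" (len 5), cursors c3@0 c1@1 c2@3, authorship .....
After op 4 (delete): buffer="glr" (len 3), cursors c1@0 c3@0 c2@1, authorship ...
After op 5 (move_left): buffer="glr" (len 3), cursors c1@0 c2@0 c3@0, authorship ...
After op 6 (move_left): buffer="glr" (len 3), cursors c1@0 c2@0 c3@0, authorship ...
After op 7 (insert('e')): buffer="eeeglr" (len 6), cursors c1@3 c2@3 c3@3, authorship 123...
After op 8 (insert('h')): buffer="eeehhhglr" (len 9), cursors c1@6 c2@6 c3@6, authorship 123123...
Authorship (.=original, N=cursor N): 1 2 3 1 2 3 . . .
Index 2: author = 3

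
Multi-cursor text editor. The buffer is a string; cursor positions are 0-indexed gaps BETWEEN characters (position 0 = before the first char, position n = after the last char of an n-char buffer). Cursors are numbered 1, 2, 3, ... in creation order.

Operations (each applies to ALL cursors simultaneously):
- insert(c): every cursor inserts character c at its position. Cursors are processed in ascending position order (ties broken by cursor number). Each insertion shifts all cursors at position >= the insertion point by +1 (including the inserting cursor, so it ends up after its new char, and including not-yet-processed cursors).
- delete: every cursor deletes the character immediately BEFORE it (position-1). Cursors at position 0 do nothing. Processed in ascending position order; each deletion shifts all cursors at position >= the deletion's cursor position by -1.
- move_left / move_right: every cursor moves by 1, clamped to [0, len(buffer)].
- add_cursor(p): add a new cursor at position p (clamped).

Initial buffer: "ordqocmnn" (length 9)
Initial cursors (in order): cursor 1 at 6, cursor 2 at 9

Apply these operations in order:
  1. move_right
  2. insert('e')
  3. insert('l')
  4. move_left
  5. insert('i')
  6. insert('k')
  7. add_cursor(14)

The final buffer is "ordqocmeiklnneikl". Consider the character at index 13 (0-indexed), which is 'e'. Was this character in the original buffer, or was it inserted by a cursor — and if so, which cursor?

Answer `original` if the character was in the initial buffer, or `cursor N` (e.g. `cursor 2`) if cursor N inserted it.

After op 1 (move_right): buffer="ordqocmnn" (len 9), cursors c1@7 c2@9, authorship .........
After op 2 (insert('e')): buffer="ordqocmenne" (len 11), cursors c1@8 c2@11, authorship .......1..2
After op 3 (insert('l')): buffer="ordqocmelnnel" (len 13), cursors c1@9 c2@13, authorship .......11..22
After op 4 (move_left): buffer="ordqocmelnnel" (len 13), cursors c1@8 c2@12, authorship .......11..22
After op 5 (insert('i')): buffer="ordqocmeilnneil" (len 15), cursors c1@9 c2@14, authorship .......111..222
After op 6 (insert('k')): buffer="ordqocmeiklnneikl" (len 17), cursors c1@10 c2@16, authorship .......1111..2222
After op 7 (add_cursor(14)): buffer="ordqocmeiklnneikl" (len 17), cursors c1@10 c3@14 c2@16, authorship .......1111..2222
Authorship (.=original, N=cursor N): . . . . . . . 1 1 1 1 . . 2 2 2 2
Index 13: author = 2

Answer: cursor 2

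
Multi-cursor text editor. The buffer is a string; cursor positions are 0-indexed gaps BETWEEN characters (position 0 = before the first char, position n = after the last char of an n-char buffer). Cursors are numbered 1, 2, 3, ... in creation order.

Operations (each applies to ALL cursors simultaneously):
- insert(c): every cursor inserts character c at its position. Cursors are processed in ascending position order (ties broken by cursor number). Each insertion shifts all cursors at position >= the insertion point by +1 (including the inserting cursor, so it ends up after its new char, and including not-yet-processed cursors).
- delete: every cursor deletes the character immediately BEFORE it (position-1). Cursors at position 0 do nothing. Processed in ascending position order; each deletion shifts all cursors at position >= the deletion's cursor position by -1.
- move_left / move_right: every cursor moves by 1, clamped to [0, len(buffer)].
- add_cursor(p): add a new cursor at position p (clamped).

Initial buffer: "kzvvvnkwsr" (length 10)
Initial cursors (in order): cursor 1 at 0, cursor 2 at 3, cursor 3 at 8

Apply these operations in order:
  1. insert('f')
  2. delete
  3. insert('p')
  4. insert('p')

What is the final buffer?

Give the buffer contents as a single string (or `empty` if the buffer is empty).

Answer: ppkzvppvvnkwppsr

Derivation:
After op 1 (insert('f')): buffer="fkzvfvvnkwfsr" (len 13), cursors c1@1 c2@5 c3@11, authorship 1...2.....3..
After op 2 (delete): buffer="kzvvvnkwsr" (len 10), cursors c1@0 c2@3 c3@8, authorship ..........
After op 3 (insert('p')): buffer="pkzvpvvnkwpsr" (len 13), cursors c1@1 c2@5 c3@11, authorship 1...2.....3..
After op 4 (insert('p')): buffer="ppkzvppvvnkwppsr" (len 16), cursors c1@2 c2@7 c3@14, authorship 11...22.....33..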